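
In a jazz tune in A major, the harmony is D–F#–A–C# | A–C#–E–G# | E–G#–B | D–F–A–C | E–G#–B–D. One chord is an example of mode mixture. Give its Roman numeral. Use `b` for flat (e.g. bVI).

iv7

In A major the diatonic chords are A, Bm, C#m, D, E, F#m, G#dim. D–F#–A–C# = Dmaj7, A–C#–E–G# = Amaj7, E–G#–B = E and E–G#–B–D = E7 all belong to that set. D–F–A–C doesn't fit — on degree 4 A major would have D (IV). Dm7 is the degree-4 chord of A minor, so it is the borrowed iv7.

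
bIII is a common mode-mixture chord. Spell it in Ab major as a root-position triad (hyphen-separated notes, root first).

Cb-Eb-Gb

Scale degree 3 in Ab major is C. bIII uses the lowered form, Cb, taken from Ab minor. In Ab minor the chord on Cb is Cb–Eb–Gb.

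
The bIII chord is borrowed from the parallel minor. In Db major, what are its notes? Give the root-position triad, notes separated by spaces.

bIII is built on the lowered scale degree 3. In Db major degree 3 is F; lowered it becomes Fb. Stacking thirds in Db minor on Fb gives Fb–Ab–Cb.

Fb Ab Cb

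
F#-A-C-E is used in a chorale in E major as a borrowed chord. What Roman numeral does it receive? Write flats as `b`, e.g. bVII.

The root F# is the diatonic 2nd degree of E major; the borrowing shows in the chord quality. F#–A–C–E is a half-diminished-seventh chord — the form found in E minor, not the diatonic ii (F#m). Borrowed into E major it is written iiø7.

iiø7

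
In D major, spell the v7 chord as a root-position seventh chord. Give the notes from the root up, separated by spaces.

The root, A, is scale degree 5 — the same note in D major and D minor; only the chord quality changes. In D minor the chord on A is A–C–E–G.

A C E G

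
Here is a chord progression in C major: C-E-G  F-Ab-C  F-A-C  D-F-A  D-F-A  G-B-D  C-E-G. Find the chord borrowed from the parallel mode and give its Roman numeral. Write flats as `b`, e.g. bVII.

In C major the diatonic chords are C, Dm, Em, F, G, Am, Bdim. Of the given chords, C–E–G = C, F–A–C = F, D–F–A = Dm and G–B–D = G are diatonic. F–Ab–C is not: scale degree 4 in C major carries F (IV). In C minor the chord on that degree is Fm, so here it functions as iv, borrowed from the parallel minor.

iv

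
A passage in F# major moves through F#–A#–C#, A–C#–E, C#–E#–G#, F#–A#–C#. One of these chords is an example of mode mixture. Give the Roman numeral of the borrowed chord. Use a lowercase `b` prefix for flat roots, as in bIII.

bIII

In F# major the diatonic chords are F#, G#m, A#m, B, C#, D#m, E#dim. F#–A#–C# = F# and C#–E#–G# = C# both belong to that set. A–C#–E is not: scale degree 3 in F# major carries A#m (iii). In F# minor the chord on that degree is A, so here it functions as bIII, borrowed from the parallel minor.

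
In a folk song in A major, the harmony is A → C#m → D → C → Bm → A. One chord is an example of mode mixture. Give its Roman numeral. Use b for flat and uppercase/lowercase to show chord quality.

bIII

The diatonic triads in A major are A, Bm, C#m, D, E, F#m, G#dim. A, C#m, D and Bm are all diatonic. But C (C–E–G) is foreign: the diatonic iii on degree 3 is C#m, whereas C comes from A minor. It is labeled bIII.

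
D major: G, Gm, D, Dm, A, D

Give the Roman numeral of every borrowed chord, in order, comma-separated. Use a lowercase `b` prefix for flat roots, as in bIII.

D major has the diatonic set D, Em, F#m, G, A, Bm, C#dim. Of the given chords, G, D and A are diatonic. But Gm (G–Bb–D) is foreign: the diatonic IV on degree 4 is G, whereas Gm comes from D minor. It is labeled iv. Dm (D–F–A) is not: scale degree 1 in D major carries D (I). In D minor the chord on that degree is Dm, so here it functions as i, borrowed from the parallel minor.

iv, i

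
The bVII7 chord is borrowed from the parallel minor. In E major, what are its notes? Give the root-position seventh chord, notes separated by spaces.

D F# A C

Scale degree 7 in E major is D#. bVII7 uses the lowered form, D, taken from E minor. In E minor the chord on D is D–F#–A–C.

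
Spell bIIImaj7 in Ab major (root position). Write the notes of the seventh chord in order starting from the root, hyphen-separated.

Cb-Eb-Gb-Bb

The root of bIIImaj7 is the lowered 3rd degree: C becomes Cb. Stacking thirds in Ab minor on Cb gives Cb–Eb–Gb–Bb.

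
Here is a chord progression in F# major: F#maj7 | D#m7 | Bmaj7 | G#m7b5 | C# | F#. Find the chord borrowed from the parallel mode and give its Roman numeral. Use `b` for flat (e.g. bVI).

iiø7

F# major has the diatonic set F#, G#m, A#m, B, C#, D#m, E#dim. Of the given chords, F#maj7, D#m7, Bmaj7, C# and F# are diatonic. G#m7b5 (G#–B–D–F#) is not: scale degree 2 in F# major carries G#m (ii). In F# minor the chord on that degree is G#m7b5, so here it functions as iiø7, borrowed from the parallel minor.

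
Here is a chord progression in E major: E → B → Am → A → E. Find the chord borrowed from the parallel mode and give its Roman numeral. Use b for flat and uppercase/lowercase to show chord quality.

iv

In E major the diatonic chords are E, F#m, G#m, A, B, C#m, D#dim. Of the given chords, E, B and A are diatonic. But Am (A–C–E) is foreign: the diatonic IV on degree 4 is A, whereas Am comes from E minor. It is labeled iv.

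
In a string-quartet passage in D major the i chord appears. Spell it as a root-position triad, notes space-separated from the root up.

i is built on scale degree 1, which is D in both D major and its parallel. Building the minor chord from the parallel minor on D: D–F–A.

D F A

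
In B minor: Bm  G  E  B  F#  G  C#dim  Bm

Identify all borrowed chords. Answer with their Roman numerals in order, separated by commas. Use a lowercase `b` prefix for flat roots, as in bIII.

The diatonic triads in B minor (with V from harmonic minor) are Bm, C#dim, D, Em, F#, G, A. Bm, G, F# and C#dim all belong to that set. E (E–G#–B) doesn't fit — on degree 4 B minor would have Em (iv). E is the degree-4 chord of B major, so it is the borrowed IV. B (B–D#–F#) doesn't fit — on degree 1 B minor would have Bm (i). B is the degree-1 chord of B major, so it is the borrowed I.

IV, I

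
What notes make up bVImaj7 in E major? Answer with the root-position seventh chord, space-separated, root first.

bVImaj7 is built on the lowered scale degree 6. In E major degree 6 is C#; lowered it becomes C. In E minor the chord on C is C–E–G–B.

C E G B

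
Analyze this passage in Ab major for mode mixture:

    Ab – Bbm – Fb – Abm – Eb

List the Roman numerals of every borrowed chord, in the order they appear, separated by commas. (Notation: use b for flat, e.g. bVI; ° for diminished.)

The diatonic triads in Ab major are Ab, Bbm, Cm, Db, Eb, Fm, Gdim. Of the given chords, Ab, Bbm and Eb are diatonic. Fb (Fb–Ab–Cb) doesn't fit — on degree 6 Ab major would have Fm (vi). Fb is the degree-6 chord of Ab minor, so it is the borrowed bVI. But Abm (Ab–Cb–Eb) is foreign: the diatonic I on degree 1 is Ab, whereas Abm comes from Ab minor. It is labeled i.

bVI, i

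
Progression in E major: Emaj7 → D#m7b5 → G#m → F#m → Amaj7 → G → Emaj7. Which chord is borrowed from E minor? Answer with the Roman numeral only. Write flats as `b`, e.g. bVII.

bIII

In E major the diatonic chords are E, F#m, G#m, A, B, C#m, D#dim. Of the given chords, Emaj7, D#m7b5, G#m, F#m and Amaj7 are diatonic. But G (G–B–D) is foreign: the diatonic iii on degree 3 is G#m, whereas G comes from E minor. It is labeled bIII.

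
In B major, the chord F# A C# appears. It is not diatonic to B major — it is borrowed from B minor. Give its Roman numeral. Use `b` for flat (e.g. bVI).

The root F# is the diatonic 5th degree of B major; the borrowing shows in the chord quality. F#–A–C# is a minor chord — the form found in B minor, not the diatonic V (F#). Borrowed into B major it is written v.

v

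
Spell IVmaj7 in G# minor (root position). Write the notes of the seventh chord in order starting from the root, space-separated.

IVmaj7 is built on scale degree 4, which is C# in both G# minor and its parallel. In G# major the chord on C# is C#–E#–G#–B#.

C# E# G# B#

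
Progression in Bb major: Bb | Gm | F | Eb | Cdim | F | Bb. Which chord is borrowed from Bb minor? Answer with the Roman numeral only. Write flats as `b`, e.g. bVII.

Bb major has the diatonic set Bb, Cm, Dm, Eb, F, Gm, Adim. Of the given chords, Bb, Gm, F and Eb are diatonic. Cdim (C–Eb–Gb) doesn't fit — on degree 2 Bb major would have Cm (ii). Cdim is the degree-2 chord of Bb minor, so it is the borrowed ii°.

ii°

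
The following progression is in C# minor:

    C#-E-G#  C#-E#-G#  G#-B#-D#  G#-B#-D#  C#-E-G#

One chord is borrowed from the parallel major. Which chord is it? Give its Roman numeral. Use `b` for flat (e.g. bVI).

I

In C# minor (with V from harmonic minor) the diatonic chords are C#m, D#dim, E, F#m, G#, A, B. C#–E–G# = C#m and G#–B#–D# = G# are both diatonic. C#–E#–G# doesn't fit — on degree 1 C# minor would have C#m (i). C# is the degree-1 chord of C# major, so it is the borrowed I.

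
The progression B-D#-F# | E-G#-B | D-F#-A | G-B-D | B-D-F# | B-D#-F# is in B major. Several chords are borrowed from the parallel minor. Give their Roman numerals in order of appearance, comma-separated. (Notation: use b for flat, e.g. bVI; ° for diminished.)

bIII, bVI, i

B major has the diatonic set B, C#m, D#m, E, F#, G#m, A#dim. B–D#–F# = B and E–G#–B = E are both diatonic. D–F#–A doesn't fit — on degree 3 B major would have D#m (iii). D is the degree-3 chord of B minor, so it is the borrowed bIII. But G–B–D is foreign: the diatonic vi on degree 6 is G#m, whereas G comes from B minor. It is labeled bVI. B–D–F# doesn't fit — on degree 1 B major would have B (I). Bm is the degree-1 chord of B minor, so it is the borrowed i.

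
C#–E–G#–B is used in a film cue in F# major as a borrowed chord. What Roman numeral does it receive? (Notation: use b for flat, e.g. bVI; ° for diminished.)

v7

C# is scale degree 5 in F# major. C#–E–G#–B is a minor-seventh chord — the form found in F# minor, not the diatonic V (C#). Borrowed into F# major it is written v7.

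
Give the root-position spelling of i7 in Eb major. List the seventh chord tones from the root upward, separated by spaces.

Eb Gb Bb Db

i7 is built on scale degree 1, which is Eb in both Eb major and its parallel. Building the minor-seventh chord from the parallel minor on Eb: Eb–Gb–Bb–Db.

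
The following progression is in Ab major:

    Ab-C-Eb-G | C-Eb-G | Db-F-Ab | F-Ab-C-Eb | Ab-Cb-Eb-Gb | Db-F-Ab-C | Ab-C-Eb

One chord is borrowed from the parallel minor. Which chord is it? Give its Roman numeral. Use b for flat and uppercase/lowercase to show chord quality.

The diatonic triads in Ab major are Ab, Bbm, Cm, Db, Eb, Fm, Gdim. Ab–C–Eb–G = Abmaj7, C–Eb–G = Cm, Db–F–Ab = Db, F–Ab–C–Eb = Fm7, Db–F–Ab–C = Dbmaj7 and Ab–C–Eb = Ab all belong to that set. But Ab–Cb–Eb–Gb is foreign: the diatonic I on degree 1 is Ab, whereas Abm7 comes from Ab minor. It is labeled i7.

i7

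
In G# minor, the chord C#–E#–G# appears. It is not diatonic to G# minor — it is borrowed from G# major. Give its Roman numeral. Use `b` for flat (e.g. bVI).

IV

C# is scale degree 4 in G# minor. The diatonic chord on degree 4 would be C#m (iv), but C#–E#–G# is the major chord from G# major. As a borrowed chord it is labeled IV.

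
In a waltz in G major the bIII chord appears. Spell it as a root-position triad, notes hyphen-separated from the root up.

Scale degree 3 in G major is B. bIII uses the lowered form, Bb, taken from G minor. In G minor the chord on Bb is Bb–D–F.

Bb-D-F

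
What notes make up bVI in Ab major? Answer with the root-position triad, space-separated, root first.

Fb Ab Cb

The root of bVI is the lowered 6th degree: F becomes Fb. Building the major chord from the parallel minor on Fb: Fb–Ab–Cb.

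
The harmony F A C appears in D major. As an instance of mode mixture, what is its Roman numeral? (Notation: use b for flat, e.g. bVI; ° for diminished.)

bIII

F is the lowered form of scale degree 3 in D major (the diatonic degree 3 is F#). The diatonic chord on degree 3 would be F#m (iii), but F–A–C is the major chord from D minor. As a borrowed chord it is labeled bIII.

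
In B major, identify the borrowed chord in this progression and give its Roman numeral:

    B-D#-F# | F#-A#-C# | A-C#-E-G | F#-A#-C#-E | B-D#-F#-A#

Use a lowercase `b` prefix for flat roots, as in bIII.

bVII7

B major has the diatonic set B, C#m, D#m, E, F#, G#m, A#dim. B–D#–F# = B, F#–A#–C# = F#, F#–A#–C#–E = F#7 and B–D#–F#–A# = Bmaj7 are all diatonic. A–C#–E–G doesn't fit — on degree 7 B major would have A#dim (vii°). A7 is the degree-7 chord of B minor, so it is the borrowed bVII7.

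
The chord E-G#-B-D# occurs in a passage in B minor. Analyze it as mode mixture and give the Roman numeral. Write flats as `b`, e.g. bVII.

IVmaj7

The root E is the diatonic 4th degree of B minor; the borrowing shows in the chord quality. Diatonically B minor has Em (iv) on that degree; E–G#–B–D# is instead the major-seventh chord native to B major, so it takes the label IVmaj7.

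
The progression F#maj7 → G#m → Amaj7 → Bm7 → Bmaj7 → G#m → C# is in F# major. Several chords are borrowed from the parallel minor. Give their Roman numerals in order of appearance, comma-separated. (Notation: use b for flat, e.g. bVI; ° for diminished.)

The diatonic triads in F# major are F#, G#m, A#m, B, C#, D#m, E#dim. F#maj7, G#m, Bmaj7 and C# all belong to that set. But Amaj7 (A–C#–E–G#) is foreign: the diatonic iii on degree 3 is A#m, whereas Amaj7 comes from F# minor. It is labeled bIIImaj7. Bm7 (B–D–F#–A) doesn't fit — on degree 4 F# major would have B (IV). Bm7 is the degree-4 chord of F# minor, so it is the borrowed iv7.

bIIImaj7, iv7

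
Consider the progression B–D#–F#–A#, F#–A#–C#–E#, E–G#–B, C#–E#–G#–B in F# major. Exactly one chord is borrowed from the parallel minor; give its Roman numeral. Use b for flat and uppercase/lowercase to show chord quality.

In F# major the diatonic chords are F#, G#m, A#m, B, C#, D#m, E#dim. B–D#–F#–A# = Bmaj7, F#–A#–C#–E# = F#maj7 and C#–E#–G#–B = C#7 are all diatonic. E–G#–B is not: scale degree 7 in F# major carries E#dim (vii°). In F# minor the chord on that degree is E, so here it functions as bVII, borrowed from the parallel minor.

bVII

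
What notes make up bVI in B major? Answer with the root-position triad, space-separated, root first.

bVI is built on the lowered scale degree 6. In B major degree 6 is G#; lowered it becomes G. Building the major chord from the parallel minor on G: G–B–D.

G B D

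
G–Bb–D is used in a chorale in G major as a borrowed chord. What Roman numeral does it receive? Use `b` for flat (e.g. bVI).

i

G is scale degree 1 in G major. G–Bb–D is a minor chord — the form found in G minor, not the diatonic I (G). Borrowed into G major it is written i.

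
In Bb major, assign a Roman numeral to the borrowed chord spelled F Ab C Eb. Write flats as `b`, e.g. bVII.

v7

F is scale degree 5 in Bb major. Diatonically Bb major has F (V) on that degree; F–Ab–C–Eb is instead the minor-seventh chord native to Bb minor, so it takes the label v7.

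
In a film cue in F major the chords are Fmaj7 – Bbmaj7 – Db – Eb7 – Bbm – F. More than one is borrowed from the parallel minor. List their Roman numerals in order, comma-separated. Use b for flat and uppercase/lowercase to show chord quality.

bVI, bVII7, iv

In F major the diatonic chords are F, Gm, Am, Bb, C, Dm, Edim. Fmaj7, Bbmaj7 and F all belong to that set. Db (Db–F–Ab) is not: scale degree 6 in F major carries Dm (vi). In F minor the chord on that degree is Db, so here it functions as bVI, borrowed from the parallel minor. Eb7 (Eb–G–Bb–Db) is not: scale degree 7 in F major carries Edim (vii°). In F minor the chord on that degree is Eb7, so here it functions as bVII7, borrowed from the parallel minor. Bbm (Bb–Db–F) doesn't fit — on degree 4 F major would have Bb (IV). Bbm is the degree-4 chord of F minor, so it is the borrowed iv.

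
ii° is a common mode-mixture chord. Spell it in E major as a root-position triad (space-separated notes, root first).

The root, F#, is scale degree 2 — the same note in E major and E minor; only the chord quality changes. Stacking thirds in E minor on F# gives F#–A–C.

F# A C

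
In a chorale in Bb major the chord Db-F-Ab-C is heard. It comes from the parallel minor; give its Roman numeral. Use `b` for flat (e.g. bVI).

Db is the lowered form of scale degree 3 in Bb major (the diatonic degree 3 is D). The diatonic chord on degree 3 would be Dm (iii), but Db–F–Ab–C is the major-seventh chord from Bb minor. As a borrowed chord it is labeled bIIImaj7.

bIIImaj7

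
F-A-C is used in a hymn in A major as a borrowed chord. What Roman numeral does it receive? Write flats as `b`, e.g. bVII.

bVI

F is the lowered form of scale degree 6 in A major (the diatonic degree 6 is F#). F–A–C is a major chord — the form found in A minor, not the diatonic vi (F#m). Borrowed into A major it is written bVI.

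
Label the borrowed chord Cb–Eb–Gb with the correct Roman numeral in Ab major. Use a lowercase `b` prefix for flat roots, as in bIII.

bIII

Cb is the lowered form of scale degree 3 in Ab major (the diatonic degree 3 is C). Diatonically Ab major has Cm (iii) on that degree; Cb–Eb–Gb is instead the major chord native to Ab minor, so it takes the label bIII.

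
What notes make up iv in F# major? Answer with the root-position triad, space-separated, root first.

iv is built on scale degree 4, which is B in both F# major and its parallel. Stacking thirds in F# minor on B gives B–D–F#.

B D F#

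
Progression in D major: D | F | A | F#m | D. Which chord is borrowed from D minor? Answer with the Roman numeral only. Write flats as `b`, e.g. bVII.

In D major the diatonic chords are D, Em, F#m, G, A, Bm, C#dim. D, A and F#m are all diatonic. But F (F–A–C) is foreign: the diatonic iii on degree 3 is F#m, whereas F comes from D minor. It is labeled bIII.

bIII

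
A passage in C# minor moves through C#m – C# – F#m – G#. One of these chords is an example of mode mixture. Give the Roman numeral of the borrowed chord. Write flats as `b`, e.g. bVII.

C# minor has the diatonic set C#m, D#dim, E, F#m, G#, A, B (with V from harmonic minor). Of the given chords, C#m, F#m and G# are diatonic. But C# (C#–E#–G#) is foreign: the diatonic i on degree 1 is C#m, whereas C# comes from C# major. It is labeled I.

I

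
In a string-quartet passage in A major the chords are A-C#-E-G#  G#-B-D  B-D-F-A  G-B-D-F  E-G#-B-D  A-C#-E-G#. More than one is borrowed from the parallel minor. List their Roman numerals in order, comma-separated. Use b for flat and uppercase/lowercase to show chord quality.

iiø7, bVII7

A major has the diatonic set A, Bm, C#m, D, E, F#m, G#dim. Of the given chords, A–C#–E–G# = Amaj7, G#–B–D = G#dim and E–G#–B–D = E7 are diatonic. B–D–F–A is not: scale degree 2 in A major carries Bm (ii). In A minor the chord on that degree is Bm7b5, so here it functions as iiø7, borrowed from the parallel minor. G–B–D–F doesn't fit — on degree 7 A major would have G#dim (vii°). G7 is the degree-7 chord of A minor, so it is the borrowed bVII7.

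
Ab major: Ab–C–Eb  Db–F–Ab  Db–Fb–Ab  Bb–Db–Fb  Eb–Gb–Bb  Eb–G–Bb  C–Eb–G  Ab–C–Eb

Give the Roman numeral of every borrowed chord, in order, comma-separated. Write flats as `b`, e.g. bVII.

iv, ii°, v

The diatonic triads in Ab major are Ab, Bbm, Cm, Db, Eb, Fm, Gdim. Of the given chords, Ab–C–Eb = Ab, Db–F–Ab = Db, Eb–G–Bb = Eb and C–Eb–G = Cm are diatonic. Db–Fb–Ab is not: scale degree 4 in Ab major carries Db (IV). In Ab minor the chord on that degree is Dbm, so here it functions as iv, borrowed from the parallel minor. Bb–Db–Fb doesn't fit — on degree 2 Ab major would have Bbm (ii). Bbdim is the degree-2 chord of Ab minor, so it is the borrowed ii°. Eb–Gb–Bb is not: scale degree 5 in Ab major carries Eb (V). In Ab minor the chord on that degree is Ebm, so here it functions as v, borrowed from the parallel minor.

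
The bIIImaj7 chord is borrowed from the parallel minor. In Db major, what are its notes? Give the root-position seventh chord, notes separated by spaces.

Scale degree 3 in Db major is F. bIIImaj7 uses the lowered form, Fb, taken from Db minor. Building the major-seventh chord from the parallel minor on Fb: Fb–Ab–Cb–Eb.

Fb Ab Cb Eb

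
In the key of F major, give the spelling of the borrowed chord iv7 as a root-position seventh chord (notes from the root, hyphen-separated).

iv7 is built on scale degree 4, which is Bb in both F major and its parallel. Stacking thirds in F minor on Bb gives Bb–Db–F–Ab.

Bb-Db-F-Ab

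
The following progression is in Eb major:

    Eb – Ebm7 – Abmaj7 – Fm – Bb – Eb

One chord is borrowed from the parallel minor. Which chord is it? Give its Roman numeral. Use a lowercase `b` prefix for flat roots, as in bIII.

i7

Eb major has the diatonic set Eb, Fm, Gm, Ab, Bb, Cm, Ddim. Eb, Abmaj7, Fm and Bb all belong to that set. Ebm7 (Eb–Gb–Bb–Db) doesn't fit — on degree 1 Eb major would have Eb (I). Ebm7 is the degree-1 chord of Eb minor, so it is the borrowed i7.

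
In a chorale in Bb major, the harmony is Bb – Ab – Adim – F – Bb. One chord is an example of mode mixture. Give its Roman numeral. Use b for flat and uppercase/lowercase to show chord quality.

bVII

In Bb major the diatonic chords are Bb, Cm, Dm, Eb, F, Gm, Adim. Bb, Adim and F all belong to that set. But Ab (Ab–C–Eb) is foreign: the diatonic vii° on degree 7 is Adim, whereas Ab comes from Bb minor. It is labeled bVII.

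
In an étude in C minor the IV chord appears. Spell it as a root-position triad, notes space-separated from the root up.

F A C

The root, F, is scale degree 4 — the same note in C minor and C major; only the chord quality changes. Building the major chord from the parallel major on F: F–A–C.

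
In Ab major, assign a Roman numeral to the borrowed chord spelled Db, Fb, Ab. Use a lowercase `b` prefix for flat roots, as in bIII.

Db is scale degree 4 in Ab major. Db–Fb–Ab is a minor chord — the form found in Ab minor, not the diatonic IV (Db). Borrowed into Ab major it is written iv.

iv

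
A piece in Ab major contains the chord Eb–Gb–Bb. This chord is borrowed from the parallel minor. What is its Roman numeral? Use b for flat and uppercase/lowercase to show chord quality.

v

Eb is scale degree 5 in Ab major. Diatonically Ab major has Eb (V) on that degree; Eb–Gb–Bb is instead the minor chord native to Ab minor, so it takes the label v.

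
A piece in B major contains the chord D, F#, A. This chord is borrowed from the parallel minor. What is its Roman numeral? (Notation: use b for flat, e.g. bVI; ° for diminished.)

D is the lowered form of scale degree 3 in B major (the diatonic degree 3 is D#). Diatonically B major has D#m (iii) on that degree; D–F#–A is instead the major chord native to B minor, so it takes the label bIII.

bIII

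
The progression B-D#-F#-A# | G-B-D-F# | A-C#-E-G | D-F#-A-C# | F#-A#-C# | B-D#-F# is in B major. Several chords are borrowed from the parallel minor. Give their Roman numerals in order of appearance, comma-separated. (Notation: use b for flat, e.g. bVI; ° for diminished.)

In B major the diatonic chords are B, C#m, D#m, E, F#, G#m, A#dim. Of the given chords, B–D#–F#–A# = Bmaj7, F#–A#–C# = F# and B–D#–F# = B are diatonic. G–B–D–F# is not: scale degree 6 in B major carries G#m (vi). In B minor the chord on that degree is Gmaj7, so here it functions as bVImaj7, borrowed from the parallel minor. But A–C#–E–G is foreign: the diatonic vii° on degree 7 is A#dim, whereas A7 comes from B minor. It is labeled bVII7. D–F#–A–C# doesn't fit — on degree 3 B major would have D#m (iii). Dmaj7 is the degree-3 chord of B minor, so it is the borrowed bIIImaj7.

bVImaj7, bVII7, bIIImaj7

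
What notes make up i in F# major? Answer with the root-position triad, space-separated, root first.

The root, F#, is scale degree 1 — the same note in F# major and F# minor; only the chord quality changes. Stacking thirds in F# minor on F# gives F#–A–C#.

F# A C#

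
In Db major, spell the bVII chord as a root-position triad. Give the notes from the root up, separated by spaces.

The root of bVII is the lowered 7th degree: C becomes Cb. Building the major chord from the parallel minor on Cb: Cb–Eb–Gb.

Cb Eb Gb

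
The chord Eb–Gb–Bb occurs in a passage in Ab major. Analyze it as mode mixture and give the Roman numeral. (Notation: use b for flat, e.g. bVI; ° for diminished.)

Eb is scale degree 5 in Ab major. Diatonically Ab major has Eb (V) on that degree; Eb–Gb–Bb is instead the minor chord native to Ab minor, so it takes the label v.

v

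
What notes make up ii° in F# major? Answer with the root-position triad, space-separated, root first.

ii° is built on scale degree 2, which is G# in both F# major and its parallel. Stacking thirds in F# minor on G# gives G#–B–D.

G# B D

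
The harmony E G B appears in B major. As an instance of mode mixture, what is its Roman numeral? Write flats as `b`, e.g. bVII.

The root E is the diatonic 4th degree of B major; the borrowing shows in the chord quality. E–G–B is a minor chord — the form found in B minor, not the diatonic IV (E). Borrowed into B major it is written iv.

iv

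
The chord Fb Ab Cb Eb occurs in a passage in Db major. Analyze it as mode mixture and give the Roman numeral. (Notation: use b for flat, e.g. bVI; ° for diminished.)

The root Fb is the lowered 3rd scale degree — diatonically Db major has F there. The diatonic chord on degree 3 would be Fm (iii), but Fb–Ab–Cb–Eb is the major-seventh chord from Db minor. As a borrowed chord it is labeled bIIImaj7.

bIIImaj7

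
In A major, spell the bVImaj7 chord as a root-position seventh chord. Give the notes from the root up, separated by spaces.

F A C E

The root of bVImaj7 is the lowered 6th degree: F# becomes F. In A minor the chord on F is F–A–C–E.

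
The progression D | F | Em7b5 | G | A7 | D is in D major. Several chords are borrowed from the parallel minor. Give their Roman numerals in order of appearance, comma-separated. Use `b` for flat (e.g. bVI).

In D major the diatonic chords are D, Em, F#m, G, A, Bm, C#dim. D, G and A7 are all diatonic. F (F–A–C) is not: scale degree 3 in D major carries F#m (iii). In D minor the chord on that degree is F, so here it functions as bIII, borrowed from the parallel minor. Em7b5 (E–G–Bb–D) doesn't fit — on degree 2 D major would have Em (ii). Em7b5 is the degree-2 chord of D minor, so it is the borrowed iiø7.

bIII, iiø7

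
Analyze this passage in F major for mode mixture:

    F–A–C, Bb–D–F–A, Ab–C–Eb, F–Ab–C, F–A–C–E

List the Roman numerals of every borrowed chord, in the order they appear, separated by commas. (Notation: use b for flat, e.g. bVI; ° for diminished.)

bIII, i

In F major the diatonic chords are F, Gm, Am, Bb, C, Dm, Edim. F–A–C = F, Bb–D–F–A = Bbmaj7 and F–A–C–E = Fmaj7 are all diatonic. Ab–C–Eb is not: scale degree 3 in F major carries Am (iii). In F minor the chord on that degree is Ab, so here it functions as bIII, borrowed from the parallel minor. F–Ab–C doesn't fit — on degree 1 F major would have F (I). Fm is the degree-1 chord of F minor, so it is the borrowed i.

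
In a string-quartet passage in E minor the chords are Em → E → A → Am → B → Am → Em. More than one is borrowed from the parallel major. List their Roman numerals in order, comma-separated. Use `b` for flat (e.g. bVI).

I, IV

E minor has the diatonic set Em, F#dim, G, Am, B, C, D (with V from harmonic minor). Of the given chords, Em, Am and B are diatonic. E (E–G#–B) doesn't fit — on degree 1 E minor would have Em (i). E is the degree-1 chord of E major, so it is the borrowed I. But A (A–C#–E) is foreign: the diatonic iv on degree 4 is Am, whereas A comes from E major. It is labeled IV.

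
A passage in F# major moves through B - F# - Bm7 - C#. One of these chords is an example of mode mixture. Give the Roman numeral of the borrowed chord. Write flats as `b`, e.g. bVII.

iv7

The diatonic triads in F# major are F#, G#m, A#m, B, C#, D#m, E#dim. B, F# and C# are all diatonic. But Bm7 (B–D–F#–A) is foreign: the diatonic IV on degree 4 is B, whereas Bm7 comes from F# minor. It is labeled iv7.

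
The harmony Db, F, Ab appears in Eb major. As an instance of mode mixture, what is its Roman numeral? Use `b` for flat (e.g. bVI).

bVII

The root Db is the lowered 7th scale degree — diatonically Eb major has D there. The diatonic chord on degree 7 would be Ddim (vii°), but Db–F–Ab is the major chord from Eb minor. As a borrowed chord it is labeled bVII.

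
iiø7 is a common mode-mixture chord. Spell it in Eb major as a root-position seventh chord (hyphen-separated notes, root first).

iiø7 is built on scale degree 2, which is F in both Eb major and its parallel. Stacking thirds in Eb minor on F gives F–Ab–Cb–Eb.

F-Ab-Cb-Eb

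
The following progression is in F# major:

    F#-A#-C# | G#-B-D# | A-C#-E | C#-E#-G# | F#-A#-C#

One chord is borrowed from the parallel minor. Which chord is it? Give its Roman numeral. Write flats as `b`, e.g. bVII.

bIII

F# major has the diatonic set F#, G#m, A#m, B, C#, D#m, E#dim. F#–A#–C# = F#, G#–B–D# = G#m and C#–E#–G# = C# are all diatonic. A–C#–E doesn't fit — on degree 3 F# major would have A#m (iii). A is the degree-3 chord of F# minor, so it is the borrowed bIII.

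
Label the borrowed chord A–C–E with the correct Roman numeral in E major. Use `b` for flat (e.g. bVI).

A is scale degree 4 in E major. A–C–E is a minor chord — the form found in E minor, not the diatonic IV (A). Borrowed into E major it is written iv.

iv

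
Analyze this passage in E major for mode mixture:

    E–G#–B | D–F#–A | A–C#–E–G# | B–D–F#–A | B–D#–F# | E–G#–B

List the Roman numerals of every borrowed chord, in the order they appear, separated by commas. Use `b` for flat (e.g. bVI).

The diatonic triads in E major are E, F#m, G#m, A, B, C#m, D#dim. E–G#–B = E, A–C#–E–G# = Amaj7 and B–D#–F# = B are all diatonic. D–F#–A doesn't fit — on degree 7 E major would have D#dim (vii°). D is the degree-7 chord of E minor, so it is the borrowed bVII. But B–D–F#–A is foreign: the diatonic V on degree 5 is B, whereas Bm7 comes from E minor. It is labeled v7.

bVII, v7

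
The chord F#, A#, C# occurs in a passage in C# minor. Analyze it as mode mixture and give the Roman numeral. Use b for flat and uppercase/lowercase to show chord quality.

IV

The root F# is the diatonic 4th degree of C# minor; the borrowing shows in the chord quality. F#–A#–C# is a major chord — the form found in C# major, not the diatonic iv (F#m). Borrowed into C# minor it is written IV.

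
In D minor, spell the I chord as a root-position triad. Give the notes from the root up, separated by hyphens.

The root, D, is scale degree 1 — the same note in D minor and D major; only the chord quality changes. In D major the chord on D is D–F#–A.

D-F#-A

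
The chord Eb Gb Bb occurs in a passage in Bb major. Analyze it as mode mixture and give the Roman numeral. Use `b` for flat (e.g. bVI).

iv

Eb is scale degree 4 in Bb major. Diatonically Bb major has Eb (IV) on that degree; Eb–Gb–Bb is instead the minor chord native to Bb minor, so it takes the label iv.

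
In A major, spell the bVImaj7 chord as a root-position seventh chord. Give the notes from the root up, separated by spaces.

F A C E

Scale degree 6 in A major is F#. bVImaj7 uses the lowered form, F, taken from A minor. Stacking thirds in A minor on F gives F–A–C–E.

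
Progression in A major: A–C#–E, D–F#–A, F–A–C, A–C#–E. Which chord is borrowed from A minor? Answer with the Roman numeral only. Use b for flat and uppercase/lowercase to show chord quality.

bVI

The diatonic triads in A major are A, Bm, C#m, D, E, F#m, G#dim. A–C#–E = A and D–F#–A = D both belong to that set. F–A–C is not: scale degree 6 in A major carries F#m (vi). In A minor the chord on that degree is F, so here it functions as bVI, borrowed from the parallel minor.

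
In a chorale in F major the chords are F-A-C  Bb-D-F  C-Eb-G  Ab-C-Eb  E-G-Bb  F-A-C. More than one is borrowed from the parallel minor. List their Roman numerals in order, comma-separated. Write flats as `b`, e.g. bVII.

F major has the diatonic set F, Gm, Am, Bb, C, Dm, Edim. Of the given chords, F–A–C = F, Bb–D–F = Bb and E–G–Bb = Edim are diatonic. C–Eb–G doesn't fit — on degree 5 F major would have C (V). Cm is the degree-5 chord of F minor, so it is the borrowed v. But Ab–C–Eb is foreign: the diatonic iii on degree 3 is Am, whereas Ab comes from F minor. It is labeled bIII.

v, bIII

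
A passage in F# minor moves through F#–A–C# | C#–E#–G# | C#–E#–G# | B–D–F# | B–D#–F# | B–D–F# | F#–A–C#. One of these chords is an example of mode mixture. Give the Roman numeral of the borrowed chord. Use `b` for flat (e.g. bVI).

F# minor has the diatonic set F#m, G#dim, A, Bm, C#, D, E (with V from harmonic minor). F#–A–C# = F#m, C#–E#–G# = C# and B–D–F# = Bm all belong to that set. B–D#–F# doesn't fit — on degree 4 F# minor would have Bm (iv). B is the degree-4 chord of F# major, so it is the borrowed IV.

IV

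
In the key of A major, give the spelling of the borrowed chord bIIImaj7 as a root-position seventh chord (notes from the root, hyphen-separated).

C-E-G-B

bIIImaj7 is built on the lowered scale degree 3. In A major degree 3 is C#; lowered it becomes C. Stacking thirds in A minor on C gives C–E–G–B.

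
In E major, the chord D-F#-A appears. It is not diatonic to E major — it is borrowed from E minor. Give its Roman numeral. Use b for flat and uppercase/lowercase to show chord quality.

D is the lowered form of scale degree 7 in E major (the diatonic degree 7 is D#). Diatonically E major has D#dim (vii°) on that degree; D–F#–A is instead the major chord native to E minor, so it takes the label bVII.

bVII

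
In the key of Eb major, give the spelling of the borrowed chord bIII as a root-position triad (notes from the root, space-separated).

bIII is built on the lowered scale degree 3. In Eb major degree 3 is G; lowered it becomes Gb. Building the major chord from the parallel minor on Gb: Gb–Bb–Db.

Gb Bb Db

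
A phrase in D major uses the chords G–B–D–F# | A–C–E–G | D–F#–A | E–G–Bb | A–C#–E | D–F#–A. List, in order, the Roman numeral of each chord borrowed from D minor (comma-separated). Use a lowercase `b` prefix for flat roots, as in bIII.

v7, ii°

In D major the diatonic chords are D, Em, F#m, G, A, Bm, C#dim. G–B–D–F# = Gmaj7, D–F#–A = D and A–C#–E = A all belong to that set. A–C–E–G is not: scale degree 5 in D major carries A (V). In D minor the chord on that degree is Am7, so here it functions as v7, borrowed from the parallel minor. E–G–Bb doesn't fit — on degree 2 D major would have Em (ii). Edim is the degree-2 chord of D minor, so it is the borrowed ii°.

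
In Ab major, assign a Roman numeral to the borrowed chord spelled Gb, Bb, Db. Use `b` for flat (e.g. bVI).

bVII

In Ab major scale degree 7 is G; Gb is its lowered form, from Ab minor. Gb–Bb–Db is a major chord — the form found in Ab minor, not the diatonic vii° (Gdim). Borrowed into Ab major it is written bVII.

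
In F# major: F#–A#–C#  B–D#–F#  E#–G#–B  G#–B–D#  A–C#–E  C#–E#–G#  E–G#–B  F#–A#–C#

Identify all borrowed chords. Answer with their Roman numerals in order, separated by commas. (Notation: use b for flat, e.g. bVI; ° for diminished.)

bIII, bVII

F# major has the diatonic set F#, G#m, A#m, B, C#, D#m, E#dim. F#–A#–C# = F#, B–D#–F# = B, E#–G#–B = E#dim, G#–B–D# = G#m and C#–E#–G# = C# are all diatonic. But A–C#–E is foreign: the diatonic iii on degree 3 is A#m, whereas A comes from F# minor. It is labeled bIII. E–G#–B is not: scale degree 7 in F# major carries E#dim (vii°). In F# minor the chord on that degree is E, so here it functions as bVII, borrowed from the parallel minor.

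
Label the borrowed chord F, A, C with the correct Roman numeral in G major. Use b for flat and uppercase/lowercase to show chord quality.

F is the lowered form of scale degree 7 in G major (the diatonic degree 7 is F#). The diatonic chord on degree 7 would be F#dim (vii°), but F–A–C is the major chord from G minor. As a borrowed chord it is labeled bVII.

bVII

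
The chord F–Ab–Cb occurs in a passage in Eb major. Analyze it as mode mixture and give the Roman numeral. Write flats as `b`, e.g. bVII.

ii°

F is scale degree 2 in Eb major. Diatonically Eb major has Fm (ii) on that degree; F–Ab–Cb is instead the diminished chord native to Eb minor, so it takes the label ii°.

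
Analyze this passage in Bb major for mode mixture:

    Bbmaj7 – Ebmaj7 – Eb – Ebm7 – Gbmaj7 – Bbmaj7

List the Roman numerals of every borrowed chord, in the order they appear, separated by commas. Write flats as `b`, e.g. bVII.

iv7, bVImaj7

Bb major has the diatonic set Bb, Cm, Dm, Eb, F, Gm, Adim. Bbmaj7, Ebmaj7 and Eb all belong to that set. But Ebm7 (Eb–Gb–Bb–Db) is foreign: the diatonic IV on degree 4 is Eb, whereas Ebm7 comes from Bb minor. It is labeled iv7. Gbmaj7 (Gb–Bb–Db–F) is not: scale degree 6 in Bb major carries Gm (vi). In Bb minor the chord on that degree is Gbmaj7, so here it functions as bVImaj7, borrowed from the parallel minor.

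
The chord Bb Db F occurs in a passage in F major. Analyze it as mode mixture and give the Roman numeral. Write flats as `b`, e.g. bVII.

The root Bb is the diatonic 4th degree of F major; the borrowing shows in the chord quality. Diatonically F major has Bb (IV) on that degree; Bb–Db–F is instead the minor chord native to F minor, so it takes the label iv.

iv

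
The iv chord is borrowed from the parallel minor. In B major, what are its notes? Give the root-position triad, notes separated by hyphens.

The root, E, is scale degree 4 — the same note in B major and B minor; only the chord quality changes. In B minor the chord on E is E–G–B.

E-G-B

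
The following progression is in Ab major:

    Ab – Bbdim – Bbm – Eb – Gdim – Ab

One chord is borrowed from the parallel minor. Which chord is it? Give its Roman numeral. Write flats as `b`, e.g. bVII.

In Ab major the diatonic chords are Ab, Bbm, Cm, Db, Eb, Fm, Gdim. Of the given chords, Ab, Bbm, Eb and Gdim are diatonic. Bbdim (Bb–Db–Fb) is not: scale degree 2 in Ab major carries Bbm (ii). In Ab minor the chord on that degree is Bbdim, so here it functions as ii°, borrowed from the parallel minor.

ii°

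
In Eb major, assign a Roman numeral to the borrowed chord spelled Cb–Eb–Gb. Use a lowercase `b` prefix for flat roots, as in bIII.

bVI

In Eb major scale degree 6 is C; Cb is its lowered form, from Eb minor. The diatonic chord on degree 6 would be Cm (vi), but Cb–Eb–Gb is the major chord from Eb minor. As a borrowed chord it is labeled bVI.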